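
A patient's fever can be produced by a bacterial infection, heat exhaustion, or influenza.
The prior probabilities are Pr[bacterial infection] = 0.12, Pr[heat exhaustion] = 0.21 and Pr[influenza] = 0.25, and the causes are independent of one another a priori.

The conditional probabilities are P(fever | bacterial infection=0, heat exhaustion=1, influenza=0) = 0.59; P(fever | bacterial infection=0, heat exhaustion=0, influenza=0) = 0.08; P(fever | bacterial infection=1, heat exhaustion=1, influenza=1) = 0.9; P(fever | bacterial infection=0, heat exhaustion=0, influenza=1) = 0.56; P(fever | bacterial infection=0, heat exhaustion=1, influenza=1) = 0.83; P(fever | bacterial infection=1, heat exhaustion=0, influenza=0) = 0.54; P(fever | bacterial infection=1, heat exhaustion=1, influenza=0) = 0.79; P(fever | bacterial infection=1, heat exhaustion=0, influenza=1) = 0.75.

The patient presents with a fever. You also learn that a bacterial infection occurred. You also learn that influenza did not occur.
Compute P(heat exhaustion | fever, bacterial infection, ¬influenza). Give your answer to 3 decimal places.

P(heat exhaustion | fever, bacterial infection, ¬influenza) ≈ 0.280

For the numerator, keep only heat exhaustion=true terms: 0.79·0.21 = 0.165900
Normalizer over all consistent configurations: 0.54·0.79 + 0.79·0.21 = 0.592500
Posterior = 0.165900 / 0.592500 ≈ 0.280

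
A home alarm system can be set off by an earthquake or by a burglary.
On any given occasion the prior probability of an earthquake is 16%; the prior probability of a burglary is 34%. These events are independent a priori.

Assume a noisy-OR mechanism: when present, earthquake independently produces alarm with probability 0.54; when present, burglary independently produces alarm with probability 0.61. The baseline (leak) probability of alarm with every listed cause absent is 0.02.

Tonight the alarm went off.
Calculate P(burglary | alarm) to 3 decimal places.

P(burglary | alarm) ≈ 0.762

Under noisy-OR, P(alarm | causes) = 1 − (1−0.02)·∏(1−qᵢ) over the active causes.
Weight on burglary=true, given the evidence: 0.176444 + 0.044836 = 0.221280
The normalizing constant is 0.02·0.84·0.66 + 0.6178·0.84·0.34 + 0.5492·0.16·0.66 + 0.824188·0.16·0.34 = 0.290364
Posterior = 0.221280 / 0.290364 ≈ 0.762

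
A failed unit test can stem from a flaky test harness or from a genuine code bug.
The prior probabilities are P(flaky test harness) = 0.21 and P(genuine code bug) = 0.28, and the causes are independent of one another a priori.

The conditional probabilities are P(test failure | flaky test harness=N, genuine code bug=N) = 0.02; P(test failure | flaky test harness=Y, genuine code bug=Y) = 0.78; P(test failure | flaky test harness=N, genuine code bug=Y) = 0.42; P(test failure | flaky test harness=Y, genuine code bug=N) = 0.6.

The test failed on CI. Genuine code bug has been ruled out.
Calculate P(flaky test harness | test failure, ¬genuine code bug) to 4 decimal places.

P(flaky test harness | test failure, ¬genuine code bug) ≈ 0.8886

For the numerator, keep only flaky test harness=true terms: 0.6·0.21 = 0.126000
The normalizing constant is 0.02·0.79 + 0.6·0.21 = 0.141800
P(flaky test harness | test failure, ¬genuine code bug) = 0.126000/0.141800 ≈ 0.8886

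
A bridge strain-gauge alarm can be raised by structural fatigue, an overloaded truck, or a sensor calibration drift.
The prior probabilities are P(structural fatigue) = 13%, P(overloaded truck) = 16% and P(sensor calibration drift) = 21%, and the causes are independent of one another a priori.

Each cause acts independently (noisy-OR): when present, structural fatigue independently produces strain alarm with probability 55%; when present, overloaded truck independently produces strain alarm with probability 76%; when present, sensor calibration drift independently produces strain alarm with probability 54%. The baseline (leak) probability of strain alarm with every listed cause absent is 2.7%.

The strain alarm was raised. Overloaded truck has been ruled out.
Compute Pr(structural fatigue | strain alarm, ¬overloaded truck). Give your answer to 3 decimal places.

Pr(structural fatigue | strain alarm, ¬overloaded truck) ≈ 0.400

Under noisy-OR, P(strain alarm | causes) = 1 − (1−0.027)·∏(1−qᵢ) over the active causes.
Enumerate the 4 (structural fatigue, sensor calibration drift) configurations and weight by the priors:
  P(strain alarm | ¬overloaded truck) = 0.027×0.87×0.79 + 0.55242×0.87×0.21 + 0.56215×0.13×0.79 + 0.798589×0.13×0.21
        = 0.018557 + 0.100927 + 0.057733 + 0.021801 = 0.199018
Keeping only the structural fatigue-present terms gives 0.079534, so
  P(structural fatigue | strain alarm, ¬overloaded truck) = 0.079534 / 0.199018 ≈ 0.400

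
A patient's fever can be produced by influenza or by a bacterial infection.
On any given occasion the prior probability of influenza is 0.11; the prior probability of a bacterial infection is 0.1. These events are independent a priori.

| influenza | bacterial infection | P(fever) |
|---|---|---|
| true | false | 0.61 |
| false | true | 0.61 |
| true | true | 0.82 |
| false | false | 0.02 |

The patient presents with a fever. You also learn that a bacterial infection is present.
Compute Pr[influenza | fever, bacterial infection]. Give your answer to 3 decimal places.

Pr[influenza | fever, bacterial infection] ≈ 0.142

By total probability over both values of influenza:
  P(fever | bacterial infection) = 0.61×0.89 + 0.82×0.11
        = 0.542900 + 0.090200 = 0.633100
The terms with influenza present sum to 0.090200, so
  P(influenza | fever, bacterial infection) = 0.090200 / 0.633100 ≈ 0.142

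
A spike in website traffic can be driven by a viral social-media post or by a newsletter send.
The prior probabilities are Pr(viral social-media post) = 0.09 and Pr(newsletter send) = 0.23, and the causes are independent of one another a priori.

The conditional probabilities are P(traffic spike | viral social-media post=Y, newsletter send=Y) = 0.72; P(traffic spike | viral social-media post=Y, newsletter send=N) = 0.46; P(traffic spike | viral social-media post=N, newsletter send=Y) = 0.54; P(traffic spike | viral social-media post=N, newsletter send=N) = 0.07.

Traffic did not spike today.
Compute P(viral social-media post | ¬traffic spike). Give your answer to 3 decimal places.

P(viral social-media post | ¬traffic spike) ≈ 0.055

Numerator (weight on configurations with viral social-media post): 0.037422 + 0.005796 = 0.043218
Denominator P(¬traffic spike): 0.93×0.91×0.77 + 0.46×0.91×0.23 + 0.54×0.09×0.77 + 0.28×0.09×0.23 = 0.791147
Posterior = 0.043218 / 0.791147 ≈ 0.055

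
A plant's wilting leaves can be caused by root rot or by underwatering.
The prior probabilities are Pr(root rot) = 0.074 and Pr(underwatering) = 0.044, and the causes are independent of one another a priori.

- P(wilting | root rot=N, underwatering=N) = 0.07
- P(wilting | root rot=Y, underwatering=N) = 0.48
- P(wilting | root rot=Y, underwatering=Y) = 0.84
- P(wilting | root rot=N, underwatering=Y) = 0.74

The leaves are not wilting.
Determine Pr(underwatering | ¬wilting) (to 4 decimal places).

P(¬wilting) = 0.93*0.926*0.956 + 0.26*0.926*0.044 + 0.52*0.074*0.956 + 0.16*0.074*0.044 = 0.823288 + 0.010593 + 0.036787 + 0.000521 = 0.871189
Restricting to configurations with underwatering present: 0.010593 + 0.000521 = 0.011114.
P(underwatering | ¬wilting) = 0.011114 / 0.871189 ≈ 0.0128

Pr(underwatering | ¬wilting) ≈ 0.0128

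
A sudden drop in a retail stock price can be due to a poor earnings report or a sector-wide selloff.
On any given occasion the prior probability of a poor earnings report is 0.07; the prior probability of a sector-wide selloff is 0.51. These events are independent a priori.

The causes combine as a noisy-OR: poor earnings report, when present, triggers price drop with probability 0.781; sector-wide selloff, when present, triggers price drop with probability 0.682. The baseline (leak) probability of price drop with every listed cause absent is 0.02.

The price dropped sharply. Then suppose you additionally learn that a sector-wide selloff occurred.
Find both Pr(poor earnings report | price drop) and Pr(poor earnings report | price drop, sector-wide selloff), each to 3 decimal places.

Under noisy-OR, P(price drop | causes) = 1 − (1−0.02)·∏(1−qᵢ) over the active causes.
Enumerate the 4 (poor earnings report, sector-wide selloff) configurations and weight by the priors:
  P(price drop) = 0.02*0.93*0.49 + 0.68836*0.93*0.51 + 0.78538*0.07*0.49 + 0.931751*0.07*0.51
        = 0.009114 + 0.326489 + 0.026939 + 0.033264 = 0.395806
Configurations with poor earnings report contribute 0.060203, so
  P(poor earnings report | price drop) = 0.060203 / 0.395806 ≈ 0.152

Now also conditioning on sector-wide selloff=true:
Weight on poor earnings report=true, given the evidence: 0.931751×0.07 = 0.065223
Normalizer over all consistent configurations: 0.68836×0.93 + 0.931751×0.07 = 0.705398
Posterior = 0.065223 / 0.705398 ≈ 0.092
— sector-wide selloff explains away the evidence for poor earnings report.

Pr(poor earnings report | price drop) ≈ 0.152; Pr(poor earnings report | price drop, sector-wide selloff) ≈ 0.092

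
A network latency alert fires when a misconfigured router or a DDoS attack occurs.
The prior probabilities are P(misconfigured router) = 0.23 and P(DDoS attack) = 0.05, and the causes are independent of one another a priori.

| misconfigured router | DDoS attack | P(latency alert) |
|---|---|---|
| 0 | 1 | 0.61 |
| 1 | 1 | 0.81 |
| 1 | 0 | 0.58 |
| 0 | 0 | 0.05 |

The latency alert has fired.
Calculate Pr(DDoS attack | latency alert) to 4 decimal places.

For the numerator, keep only DDoS attack=true terms: 0.023485 + 0.009315 = 0.032800
Denominator P(latency alert): 0.05·0.77·0.95 + 0.61·0.77·0.05 + 0.58·0.23·0.95 + 0.81·0.23·0.05 = 0.196105
P(DDoS attack | latency alert) = 0.032800/0.196105 ≈ 0.1673

Pr(DDoS attack | latency alert) ≈ 0.1673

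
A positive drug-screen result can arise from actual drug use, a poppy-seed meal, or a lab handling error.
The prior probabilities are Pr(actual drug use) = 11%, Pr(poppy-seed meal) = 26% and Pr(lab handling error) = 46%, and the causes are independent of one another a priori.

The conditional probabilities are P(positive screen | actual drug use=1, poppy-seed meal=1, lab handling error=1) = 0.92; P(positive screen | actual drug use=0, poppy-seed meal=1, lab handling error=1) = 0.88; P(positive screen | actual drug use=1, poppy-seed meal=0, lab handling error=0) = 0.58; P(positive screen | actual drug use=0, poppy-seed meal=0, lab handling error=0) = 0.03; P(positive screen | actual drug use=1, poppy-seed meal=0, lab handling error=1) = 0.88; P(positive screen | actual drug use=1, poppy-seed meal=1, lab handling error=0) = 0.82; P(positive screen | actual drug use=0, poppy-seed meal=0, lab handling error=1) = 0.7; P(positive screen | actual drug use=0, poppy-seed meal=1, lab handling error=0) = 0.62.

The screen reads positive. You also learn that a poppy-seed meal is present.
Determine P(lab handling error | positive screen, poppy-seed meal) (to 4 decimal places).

P(lab handling error | positive screen, poppy-seed meal) ≈ 0.5399

Numerator (weight on configurations with lab handling error): 0.360272 + 0.046552 = 0.406824
Normalizer over all consistent configurations: 0.62·0.89·0.54 + 0.88·0.89·0.46 + 0.82·0.11·0.54 + 0.92·0.11·0.46 = 0.753504
P(lab handling error | positive screen, poppy-seed meal) = 0.406824/0.753504 ≈ 0.5399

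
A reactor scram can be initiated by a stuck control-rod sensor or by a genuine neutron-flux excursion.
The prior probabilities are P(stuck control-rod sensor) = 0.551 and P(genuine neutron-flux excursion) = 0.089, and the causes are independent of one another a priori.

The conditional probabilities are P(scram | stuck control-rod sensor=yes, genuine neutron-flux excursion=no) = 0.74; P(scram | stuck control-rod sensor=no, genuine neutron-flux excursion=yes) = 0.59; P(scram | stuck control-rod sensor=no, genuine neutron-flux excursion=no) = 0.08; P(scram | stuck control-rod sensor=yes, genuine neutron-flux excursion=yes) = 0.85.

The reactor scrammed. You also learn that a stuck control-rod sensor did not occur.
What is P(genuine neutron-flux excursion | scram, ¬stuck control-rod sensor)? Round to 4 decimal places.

For the numerator, keep only genuine neutron-flux excursion=true terms: 0.59×0.089 = 0.052510
The normalizing constant is 0.08×0.911 + 0.59×0.089 = 0.125390
Posterior = 0.052510 / 0.125390 ≈ 0.4188

P(genuine neutron-flux excursion | scram, ¬stuck control-rod sensor) ≈ 0.4188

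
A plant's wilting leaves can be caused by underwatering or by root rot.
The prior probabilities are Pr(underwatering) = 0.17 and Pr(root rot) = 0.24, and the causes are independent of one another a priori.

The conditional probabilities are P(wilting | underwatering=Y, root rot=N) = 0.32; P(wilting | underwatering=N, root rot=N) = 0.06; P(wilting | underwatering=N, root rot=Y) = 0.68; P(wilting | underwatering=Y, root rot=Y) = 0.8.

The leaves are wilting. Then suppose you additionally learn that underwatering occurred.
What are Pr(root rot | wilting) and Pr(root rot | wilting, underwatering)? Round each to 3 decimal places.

For the numerator, keep only root rot=true terms: 0.135456 + 0.032640 = 0.168096
The normalizing constant is 0.06×0.83×0.76 + 0.68×0.83×0.24 + 0.32×0.17×0.76 + 0.8×0.17×0.24 = 0.247288
P(root rot | wilting) = 0.168096/0.247288 ≈ 0.680

Now also conditioning on underwatering=true:
Sum P(wilting|·) weighted by the priors over both values of root rot:
  P(wilting | underwatering) = 0.32*0.76 + 0.8*0.24
        = 0.243200 + 0.192000 = 0.435200
Configurations with root rot contribute 0.192000, so
  P(root rot | wilting, underwatering) = 0.192000 / 0.435200 ≈ 0.441

Pr(root rot | wilting) ≈ 0.680; Pr(root rot | wilting, underwatering) ≈ 0.441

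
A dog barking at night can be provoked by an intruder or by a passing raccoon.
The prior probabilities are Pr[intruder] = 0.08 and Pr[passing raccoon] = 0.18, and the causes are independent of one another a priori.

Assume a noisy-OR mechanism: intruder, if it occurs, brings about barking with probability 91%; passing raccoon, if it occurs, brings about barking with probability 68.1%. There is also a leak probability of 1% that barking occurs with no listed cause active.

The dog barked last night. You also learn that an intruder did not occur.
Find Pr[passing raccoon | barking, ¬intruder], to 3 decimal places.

Pr[passing raccoon | barking, ¬intruder] ≈ 0.938

Under noisy-OR, P(barking | causes) = 1 − (1−0.01)·∏(1−qᵢ) over the active causes.
P(barking | ¬intruder) = 0.01*0.82 + 0.68419*0.18 = 0.008200 + 0.123154 = 0.131354
Restricting to configurations with passing raccoon present: 0.68419*0.18 = 0.123154.
So P(passing raccoon | barking, ¬intruder) = 0.123154/0.131354 ≈ 0.938.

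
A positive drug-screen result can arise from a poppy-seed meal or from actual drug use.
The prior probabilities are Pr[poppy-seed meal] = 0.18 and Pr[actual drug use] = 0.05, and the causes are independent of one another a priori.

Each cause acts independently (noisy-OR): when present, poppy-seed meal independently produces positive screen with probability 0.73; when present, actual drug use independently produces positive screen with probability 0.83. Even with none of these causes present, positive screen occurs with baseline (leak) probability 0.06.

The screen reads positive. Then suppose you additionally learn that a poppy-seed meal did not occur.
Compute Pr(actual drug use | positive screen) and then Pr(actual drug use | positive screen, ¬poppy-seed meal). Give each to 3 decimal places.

Pr(actual drug use | positive screen) ≈ 0.198; Pr(actual drug use | positive screen, ¬poppy-seed meal) ≈ 0.424

Under noisy-OR, P(positive screen | causes) = 1 − (1−0.06)·∏(1−qᵢ) over the active causes.
P(positive screen) = 0.06*0.82*0.95 + 0.8402*0.82*0.05 + 0.7462*0.18*0.95 + 0.956854*0.18*0.05 = 0.046740 + 0.034448 + 0.127600 + 0.008612 = 0.217400
The actual drug use-present share is 0.034448 + 0.008612 = 0.043060.
P(actual drug use | positive screen) = 0.043060 / 0.217400 ≈ 0.198

Now also conditioning on poppy-seed meal≠true:
By total probability over both values of actual drug use:
  P(positive screen | ¬poppy-seed meal) = 0.06*0.95 + 0.8402*0.05
        = 0.057000 + 0.042010 = 0.099010
Keeping only the actual drug use-present terms gives 0.042010, so
  P(actual drug use | positive screen, ¬poppy-seed meal) = 0.042010 / 0.099010 ≈ 0.424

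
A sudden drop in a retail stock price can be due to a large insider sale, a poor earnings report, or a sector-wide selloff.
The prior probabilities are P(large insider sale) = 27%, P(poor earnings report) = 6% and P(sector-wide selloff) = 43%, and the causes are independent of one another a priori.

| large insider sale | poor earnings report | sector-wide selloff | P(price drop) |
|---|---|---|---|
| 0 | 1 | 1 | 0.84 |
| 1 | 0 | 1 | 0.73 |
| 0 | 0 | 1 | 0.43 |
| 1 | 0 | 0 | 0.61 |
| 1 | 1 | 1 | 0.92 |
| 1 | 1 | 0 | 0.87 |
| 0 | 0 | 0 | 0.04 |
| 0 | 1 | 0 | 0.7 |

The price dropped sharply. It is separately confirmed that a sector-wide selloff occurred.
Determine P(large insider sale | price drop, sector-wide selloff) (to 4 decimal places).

P(large insider sale | price drop, sector-wide selloff) ≈ 0.3762

By total probability over the 4 (large insider sale, poor earnings report) configurations:
  P(price drop | sector-wide selloff) = 0.43×0.73×0.94 + 0.84×0.73×0.06 + 0.73×0.27×0.94 + 0.92×0.27×0.06
        = 0.295066 + 0.036792 + 0.185274 + 0.014904 = 0.532036
Keeping only the large insider sale-present terms gives 0.200178, so
  P(large insider sale | price drop, sector-wide selloff) = 0.200178 / 0.532036 ≈ 0.3762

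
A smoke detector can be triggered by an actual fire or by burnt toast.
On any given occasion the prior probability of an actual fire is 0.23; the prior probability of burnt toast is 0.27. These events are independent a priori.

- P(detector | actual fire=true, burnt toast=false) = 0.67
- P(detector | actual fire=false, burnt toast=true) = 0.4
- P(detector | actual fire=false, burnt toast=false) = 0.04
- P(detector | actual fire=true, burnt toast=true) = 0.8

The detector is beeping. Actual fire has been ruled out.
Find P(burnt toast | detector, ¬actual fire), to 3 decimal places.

By total probability over both values of burnt toast:
  P(detector | ¬actual fire) = 0.04×0.73 + 0.4×0.27
        = 0.029200 + 0.108000 = 0.137200
Configurations with burnt toast contribute 0.108000, so
  P(burnt toast | detector, ¬actual fire) = 0.108000 / 0.137200 ≈ 0.787

P(burnt toast | detector, ¬actual fire) ≈ 0.787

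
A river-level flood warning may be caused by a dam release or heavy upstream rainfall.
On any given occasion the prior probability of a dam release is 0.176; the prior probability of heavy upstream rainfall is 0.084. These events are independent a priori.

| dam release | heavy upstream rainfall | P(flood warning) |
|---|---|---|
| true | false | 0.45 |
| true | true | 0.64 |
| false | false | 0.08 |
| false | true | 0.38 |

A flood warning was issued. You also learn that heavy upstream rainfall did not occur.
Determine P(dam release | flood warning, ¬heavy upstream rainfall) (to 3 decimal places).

P(flood warning | ¬heavy upstream rainfall) = 0.08*0.824 + 0.45*0.176 = 0.065920 + 0.079200 = 0.145120
The dam release-present share is 0.45*0.176 = 0.079200.
So P(dam release | flood warning, ¬heavy upstream rainfall) = 0.079200/0.145120 ≈ 0.546.

P(dam release | flood warning, ¬heavy upstream rainfall) ≈ 0.546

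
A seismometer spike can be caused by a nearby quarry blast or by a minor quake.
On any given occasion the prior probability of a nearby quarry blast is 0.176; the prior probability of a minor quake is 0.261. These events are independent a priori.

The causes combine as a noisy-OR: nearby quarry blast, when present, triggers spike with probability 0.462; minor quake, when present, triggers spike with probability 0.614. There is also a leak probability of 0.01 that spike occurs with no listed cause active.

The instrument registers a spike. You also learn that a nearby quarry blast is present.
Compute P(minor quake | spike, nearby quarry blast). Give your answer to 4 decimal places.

Under noisy-OR, P(spike | causes) = 1 − (1−0.01)·∏(1−qᵢ) over the active causes.
P(spike | nearby quarry blast) = 0.46738×0.739 + 0.794409×0.261 = 0.345394 + 0.207341 = 0.552735
Restricting to configurations with minor quake present: 0.794409×0.261 = 0.207341.
Hence the posterior is 0.207341/0.552735 ≈ 0.3751.

P(minor quake | spike, nearby quarry blast) ≈ 0.3751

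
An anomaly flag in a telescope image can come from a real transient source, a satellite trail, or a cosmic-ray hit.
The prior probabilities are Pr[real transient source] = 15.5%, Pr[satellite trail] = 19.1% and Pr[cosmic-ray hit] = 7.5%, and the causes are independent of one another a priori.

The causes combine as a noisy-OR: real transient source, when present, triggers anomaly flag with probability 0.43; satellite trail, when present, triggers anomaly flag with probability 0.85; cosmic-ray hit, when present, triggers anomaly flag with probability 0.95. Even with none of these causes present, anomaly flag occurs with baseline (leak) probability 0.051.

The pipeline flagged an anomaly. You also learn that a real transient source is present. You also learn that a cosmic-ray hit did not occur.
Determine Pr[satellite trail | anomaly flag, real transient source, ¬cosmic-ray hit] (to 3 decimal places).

Pr[satellite trail | anomaly flag, real transient source, ¬cosmic-ray hit] ≈ 0.321

Under noisy-OR, P(anomaly flag | causes) = 1 − (1−0.051)·∏(1−qᵢ) over the active causes.
For the numerator, keep only satellite trail=true terms: 0.91886·0.191 = 0.175502
The normalizing constant is 0.45907·0.809 + 0.91886·0.191 = 0.546890
P(satellite trail | anomaly flag, real transient source, ¬cosmic-ray hit) = 0.175502/0.546890 ≈ 0.321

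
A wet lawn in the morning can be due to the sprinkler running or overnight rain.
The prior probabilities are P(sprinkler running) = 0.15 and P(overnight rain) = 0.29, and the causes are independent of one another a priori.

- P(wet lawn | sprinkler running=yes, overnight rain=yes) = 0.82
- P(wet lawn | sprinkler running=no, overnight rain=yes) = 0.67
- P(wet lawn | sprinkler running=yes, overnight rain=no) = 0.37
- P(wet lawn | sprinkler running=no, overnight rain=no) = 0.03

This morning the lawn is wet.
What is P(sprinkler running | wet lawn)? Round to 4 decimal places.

P(sprinkler running | wet lawn) ≈ 0.2906

By total probability over the 4 (sprinkler running, overnight rain) configurations:
  P(wet lawn) = 0.03×0.85×0.71 + 0.67×0.85×0.29 + 0.37×0.15×0.71 + 0.82×0.15×0.29
        = 0.018105 + 0.165155 + 0.039405 + 0.035670 = 0.258335
Configurations with sprinkler running contribute 0.075075, so
  P(sprinkler running | wet lawn) = 0.075075 / 0.258335 ≈ 0.2906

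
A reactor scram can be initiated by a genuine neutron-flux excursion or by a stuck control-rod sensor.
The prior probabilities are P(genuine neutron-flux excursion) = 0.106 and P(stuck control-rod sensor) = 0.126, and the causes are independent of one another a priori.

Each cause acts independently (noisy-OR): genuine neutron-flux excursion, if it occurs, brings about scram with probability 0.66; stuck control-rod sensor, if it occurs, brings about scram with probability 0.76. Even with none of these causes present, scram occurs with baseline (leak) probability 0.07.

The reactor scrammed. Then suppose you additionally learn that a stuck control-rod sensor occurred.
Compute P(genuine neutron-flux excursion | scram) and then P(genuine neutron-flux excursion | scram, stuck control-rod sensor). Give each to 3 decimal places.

Under noisy-OR, P(scram | causes) = 1 − (1−0.07)·∏(1−qᵢ) over the active causes.
Numerator (weight on configurations with genuine neutron-flux excursion): 0.063350 + 0.012342 = 0.075692
Denominator P(scram): 0.07·0.894·0.874 + 0.7768·0.894·0.126 + 0.6838·0.106·0.874 + 0.924112·0.106·0.126 = 0.217889
Posterior = 0.075692 / 0.217889 ≈ 0.347

With the extra evidence:
Numerator (weight on configurations with genuine neutron-flux excursion): 0.924112×0.106 = 0.097956
Denominator P(scram | stuck control-rod sensor): 0.7768×0.894 + 0.924112×0.106 = 0.792415
P(genuine neutron-flux excursion | scram, stuck control-rod sensor) = 0.097956/0.792415 ≈ 0.124
Conditioning on stuck control-rod sensor lowers the posterior on genuine neutron-flux excursion: the classic explaining-away effect in a common-effect structure.

P(genuine neutron-flux excursion | scram) ≈ 0.347; P(genuine neutron-flux excursion | scram, stuck control-rod sensor) ≈ 0.124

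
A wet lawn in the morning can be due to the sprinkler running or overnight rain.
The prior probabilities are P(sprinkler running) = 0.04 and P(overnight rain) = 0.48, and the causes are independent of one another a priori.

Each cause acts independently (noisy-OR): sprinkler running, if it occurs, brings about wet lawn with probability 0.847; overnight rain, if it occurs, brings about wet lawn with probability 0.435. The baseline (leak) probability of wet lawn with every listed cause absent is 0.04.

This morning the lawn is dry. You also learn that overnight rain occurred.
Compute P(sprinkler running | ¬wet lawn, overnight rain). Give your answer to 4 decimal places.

P(sprinkler running | ¬wet lawn, overnight rain) ≈ 0.0063

Under noisy-OR, P(wet lawn | causes) = 1 − (1−0.04)·∏(1−qᵢ) over the active causes.
By total probability over both values of sprinkler running:
  P(¬wet lawn | overnight rain) = 0.5424×0.96 + 0.082987×0.04
        = 0.520704 + 0.003319 = 0.524023
Configurations with sprinkler running contribute 0.003319, so
  P(sprinkler running | ¬wet lawn, overnight rain) = 0.003319 / 0.524023 ≈ 0.0063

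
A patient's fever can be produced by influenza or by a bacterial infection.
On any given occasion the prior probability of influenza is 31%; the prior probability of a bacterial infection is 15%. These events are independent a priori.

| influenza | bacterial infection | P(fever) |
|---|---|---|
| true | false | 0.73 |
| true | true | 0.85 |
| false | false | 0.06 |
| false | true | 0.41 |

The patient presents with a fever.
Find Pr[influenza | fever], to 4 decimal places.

P(fever) = 0.06*0.69*0.85 + 0.41*0.69*0.15 + 0.73*0.31*0.85 + 0.85*0.31*0.15 = 0.035190 + 0.042435 + 0.192355 + 0.039525 = 0.309505
The influenza-present share is 0.192355 + 0.039525 = 0.231880.
So P(influenza | fever) = 0.231880/0.309505 ≈ 0.7492.

Pr[influenza | fever] ≈ 0.7492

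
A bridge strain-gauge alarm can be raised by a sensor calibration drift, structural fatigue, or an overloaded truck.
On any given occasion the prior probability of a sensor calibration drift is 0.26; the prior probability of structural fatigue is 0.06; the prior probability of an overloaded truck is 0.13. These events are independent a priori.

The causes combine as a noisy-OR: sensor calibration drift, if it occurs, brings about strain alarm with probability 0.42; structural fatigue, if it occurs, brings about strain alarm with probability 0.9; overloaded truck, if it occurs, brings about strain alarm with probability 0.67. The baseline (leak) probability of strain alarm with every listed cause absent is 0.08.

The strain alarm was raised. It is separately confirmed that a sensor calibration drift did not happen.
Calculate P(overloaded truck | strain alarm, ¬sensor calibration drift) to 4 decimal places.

P(overloaded truck | strain alarm, ¬sensor calibration drift) ≈ 0.4509

Under noisy-OR, P(strain alarm | causes) = 1 − (1−0.08)·∏(1−qᵢ) over the active causes.
P(strain alarm | ¬sensor calibration drift) = 0.08*0.94*0.87 + 0.6964*0.94*0.13 + 0.908*0.06*0.87 + 0.96964*0.06*0.13 = 0.065424 + 0.085100 + 0.047398 + 0.007563 = 0.205485
Of this, 0.092663 comes from 0.085100 + 0.007563 (the overloaded truck=true cases).
P(overloaded truck | strain alarm, ¬sensor calibration drift) = 0.092663 / 0.205485 ≈ 0.4509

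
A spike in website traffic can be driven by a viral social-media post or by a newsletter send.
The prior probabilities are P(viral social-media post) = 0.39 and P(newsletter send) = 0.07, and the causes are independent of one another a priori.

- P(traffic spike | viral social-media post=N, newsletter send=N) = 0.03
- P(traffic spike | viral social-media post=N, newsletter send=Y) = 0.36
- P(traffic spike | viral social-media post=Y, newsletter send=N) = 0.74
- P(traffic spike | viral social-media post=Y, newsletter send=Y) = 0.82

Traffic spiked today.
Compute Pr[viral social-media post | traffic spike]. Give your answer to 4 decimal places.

P(traffic spike) = 0.03×0.61×0.93 + 0.36×0.61×0.07 + 0.74×0.39×0.93 + 0.82×0.39×0.07 = 0.017019 + 0.015372 + 0.268398 + 0.022386 = 0.323175
Of this, 0.290784 comes from 0.268398 + 0.022386 (the viral social-media post=true cases).
So P(viral social-media post | traffic spike) = 0.290784/0.323175 ≈ 0.8998.

Pr[viral social-media post | traffic spike] ≈ 0.8998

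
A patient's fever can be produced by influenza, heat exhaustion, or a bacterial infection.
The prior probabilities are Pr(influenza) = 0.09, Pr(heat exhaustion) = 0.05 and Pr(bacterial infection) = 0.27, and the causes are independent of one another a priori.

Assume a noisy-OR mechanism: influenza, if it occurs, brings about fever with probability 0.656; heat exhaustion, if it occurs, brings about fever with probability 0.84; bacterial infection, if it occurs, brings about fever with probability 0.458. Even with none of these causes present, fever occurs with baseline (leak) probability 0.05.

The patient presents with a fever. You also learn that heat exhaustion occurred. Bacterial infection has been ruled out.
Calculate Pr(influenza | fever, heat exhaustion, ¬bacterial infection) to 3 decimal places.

Under noisy-OR, P(fever | causes) = 1 − (1−0.05)·∏(1−qᵢ) over the active causes.
Enumerate both values of influenza and weight by the priors:
  P(fever | heat exhaustion, ¬bacterial infection) = 0.848*0.91 + 0.947712*0.09
        = 0.771680 + 0.085294 = 0.856974
Keeping only the influenza-present terms gives 0.085294, so
  P(influenza | fever, heat exhaustion, ¬bacterial infection) = 0.085294 / 0.856974 ≈ 0.100

Pr(influenza | fever, heat exhaustion, ¬bacterial infection) ≈ 0.100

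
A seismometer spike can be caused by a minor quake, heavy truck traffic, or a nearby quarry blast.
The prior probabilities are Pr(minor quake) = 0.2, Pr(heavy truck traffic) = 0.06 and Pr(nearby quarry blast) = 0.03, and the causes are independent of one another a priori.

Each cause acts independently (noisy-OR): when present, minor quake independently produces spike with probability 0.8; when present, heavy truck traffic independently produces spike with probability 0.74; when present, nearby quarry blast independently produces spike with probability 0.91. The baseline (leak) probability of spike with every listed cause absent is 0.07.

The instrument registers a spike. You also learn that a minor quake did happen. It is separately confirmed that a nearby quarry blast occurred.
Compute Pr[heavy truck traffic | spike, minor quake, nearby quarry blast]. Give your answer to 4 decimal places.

Under noisy-OR, P(spike | causes) = 1 − (1−0.07)·∏(1−qᵢ) over the active causes.
P(spike | minor quake, nearby quarry blast) = 0.98326*0.94 + 0.995648*0.06 = 0.924264 + 0.059739 = 0.984003
The heavy truck traffic-present share is 0.995648*0.06 = 0.059739.
Hence the posterior is 0.059739/0.984003 ≈ 0.0607.

Pr[heavy truck traffic | spike, minor quake, nearby quarry blast] ≈ 0.0607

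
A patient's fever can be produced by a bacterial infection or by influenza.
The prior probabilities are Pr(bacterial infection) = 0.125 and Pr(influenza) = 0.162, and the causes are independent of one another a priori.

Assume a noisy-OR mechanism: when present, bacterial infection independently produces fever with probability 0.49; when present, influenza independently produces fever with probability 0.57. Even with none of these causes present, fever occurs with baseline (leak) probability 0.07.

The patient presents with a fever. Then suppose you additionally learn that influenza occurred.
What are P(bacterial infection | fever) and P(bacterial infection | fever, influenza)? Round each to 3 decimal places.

P(bacterial infection | fever) ≈ 0.343; P(bacterial infection | fever, influenza) ≈ 0.159

Under noisy-OR, P(fever | causes) = 1 − (1−0.07)·∏(1−qᵢ) over the active causes.
For the numerator, keep only bacterial infection=true terms: 0.055067 + 0.016120 = 0.071187
Normalizer over all consistent configurations: 0.07*0.875*0.838 + 0.6001*0.875*0.162 + 0.5257*0.125*0.838 + 0.796051*0.125*0.162 = 0.207579
Posterior = 0.071187 / 0.207579 ≈ 0.343

Now condition on the additional information:
By total probability over both values of bacterial infection:
  P(fever | influenza) = 0.6001×0.875 + 0.796051×0.125
        = 0.525087 + 0.099506 = 0.624593
The terms with bacterial infection present sum to 0.099506, so
  P(bacterial infection | fever, influenza) = 0.099506 / 0.624593 ≈ 0.159
The drop from 0.343 to 0.159 is the explaining-away (discounting) effect.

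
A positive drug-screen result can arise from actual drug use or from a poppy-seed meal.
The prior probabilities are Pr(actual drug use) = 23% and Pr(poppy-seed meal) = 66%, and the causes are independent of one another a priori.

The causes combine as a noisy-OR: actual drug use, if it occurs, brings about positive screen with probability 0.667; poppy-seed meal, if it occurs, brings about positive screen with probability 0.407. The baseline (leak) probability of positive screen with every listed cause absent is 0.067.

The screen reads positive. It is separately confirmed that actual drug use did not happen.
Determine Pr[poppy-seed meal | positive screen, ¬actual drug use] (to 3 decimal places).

Pr[poppy-seed meal | positive screen, ¬actual drug use] ≈ 0.928

Under noisy-OR, P(positive screen | causes) = 1 − (1−0.067)·∏(1−qᵢ) over the active causes.
Enumerate both values of poppy-seed meal and weight by the priors:
  P(positive screen | ¬actual drug use) = 0.067*0.34 + 0.446731*0.66
        = 0.022780 + 0.294842 = 0.317622
Configurations with poppy-seed meal contribute 0.294842, so
  P(poppy-seed meal | positive screen, ¬actual drug use) = 0.294842 / 0.317622 ≈ 0.928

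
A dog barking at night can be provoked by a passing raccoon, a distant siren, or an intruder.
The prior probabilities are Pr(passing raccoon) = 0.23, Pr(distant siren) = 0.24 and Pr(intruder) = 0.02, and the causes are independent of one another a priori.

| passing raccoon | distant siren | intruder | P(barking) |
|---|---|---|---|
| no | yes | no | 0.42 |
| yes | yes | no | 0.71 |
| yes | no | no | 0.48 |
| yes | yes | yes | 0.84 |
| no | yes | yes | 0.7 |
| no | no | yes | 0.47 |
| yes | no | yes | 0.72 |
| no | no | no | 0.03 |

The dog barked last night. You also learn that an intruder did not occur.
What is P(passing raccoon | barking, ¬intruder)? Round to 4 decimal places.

P(passing raccoon | barking, ¬intruder) ≈ 0.5640

Enumerate the 4 (passing raccoon, distant siren) configurations and weight by the priors:
  P(barking | ¬intruder) = 0.03·0.77·0.76 + 0.42·0.77·0.24 + 0.48·0.23·0.76 + 0.71·0.23·0.24
        = 0.017556 + 0.077616 + 0.083904 + 0.039192 = 0.218268
Configurations with passing raccoon contribute 0.123096, so
  P(passing raccoon | barking, ¬intruder) = 0.123096 / 0.218268 ≈ 0.5640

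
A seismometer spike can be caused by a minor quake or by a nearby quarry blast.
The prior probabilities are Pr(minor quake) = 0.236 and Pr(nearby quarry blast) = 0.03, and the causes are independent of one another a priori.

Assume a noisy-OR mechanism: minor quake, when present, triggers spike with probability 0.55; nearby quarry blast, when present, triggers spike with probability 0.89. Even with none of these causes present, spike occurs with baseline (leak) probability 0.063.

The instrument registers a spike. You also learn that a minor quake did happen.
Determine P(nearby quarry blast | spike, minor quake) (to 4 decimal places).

Under noisy-OR, P(spike | causes) = 1 − (1−0.063)·∏(1−qᵢ) over the active causes.
P(spike | minor quake) = 0.57835·0.97 + 0.953619·0.03 = 0.560999 + 0.028609 = 0.589608
Restricting to configurations with nearby quarry blast present: 0.953619·0.03 = 0.028609.
So P(nearby quarry blast | spike, minor quake) = 0.028609/0.589608 ≈ 0.0485.

P(nearby quarry blast | spike, minor quake) ≈ 0.0485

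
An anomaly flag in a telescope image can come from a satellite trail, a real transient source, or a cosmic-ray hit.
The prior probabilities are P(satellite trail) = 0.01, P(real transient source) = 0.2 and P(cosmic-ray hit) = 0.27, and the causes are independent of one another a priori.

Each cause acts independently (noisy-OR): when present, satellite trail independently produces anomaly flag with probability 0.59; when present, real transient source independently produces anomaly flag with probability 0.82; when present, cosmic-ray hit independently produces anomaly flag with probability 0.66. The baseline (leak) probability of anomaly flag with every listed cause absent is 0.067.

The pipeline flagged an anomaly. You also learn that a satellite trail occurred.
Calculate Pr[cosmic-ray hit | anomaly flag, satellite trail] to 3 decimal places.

Under noisy-OR, P(anomaly flag | causes) = 1 − (1−0.067)·∏(1−qᵢ) over the active causes.
P(anomaly flag | satellite trail) = 0.61747*0.8*0.73 + 0.86994*0.8*0.27 + 0.931145*0.2*0.73 + 0.976589*0.2*0.27 = 0.360602 + 0.187907 + 0.135947 + 0.052736 = 0.737192
Of this, 0.240643 comes from 0.187907 + 0.052736 (the cosmic-ray hit=true cases).
Hence the posterior is 0.240643/0.737192 ≈ 0.326.

Pr[cosmic-ray hit | anomaly flag, satellite trail] ≈ 0.326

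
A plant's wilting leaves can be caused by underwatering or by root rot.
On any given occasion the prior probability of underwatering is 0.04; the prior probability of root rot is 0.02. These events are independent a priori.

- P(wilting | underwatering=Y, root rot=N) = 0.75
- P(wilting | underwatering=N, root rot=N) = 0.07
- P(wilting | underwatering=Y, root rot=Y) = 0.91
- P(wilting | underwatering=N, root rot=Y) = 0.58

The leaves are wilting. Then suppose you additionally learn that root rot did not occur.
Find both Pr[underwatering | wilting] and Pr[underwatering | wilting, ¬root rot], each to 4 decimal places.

Pr[underwatering | wilting] ≈ 0.2813; Pr[underwatering | wilting, ¬root rot] ≈ 0.3086

P(wilting) = 0.07×0.96×0.98 + 0.58×0.96×0.02 + 0.75×0.04×0.98 + 0.91×0.04×0.02 = 0.065856 + 0.011136 + 0.029400 + 0.000728 = 0.107120
The underwatering-present share is 0.029400 + 0.000728 = 0.030128.
P(underwatering | wilting) = 0.030128 / 0.107120 ≈ 0.2813

Now condition on the additional information:
Enumerate both values of underwatering and weight by the priors:
  P(wilting | ¬root rot) = 0.07*0.96 + 0.75*0.04
        = 0.067200 + 0.030000 = 0.097200
Configurations with underwatering contribute 0.030000, so
  P(underwatering | wilting, ¬root rot) = 0.030000 / 0.097200 ≈ 0.3086
Ruling out root rot raises the posterior on underwatering — the flip side of explaining away.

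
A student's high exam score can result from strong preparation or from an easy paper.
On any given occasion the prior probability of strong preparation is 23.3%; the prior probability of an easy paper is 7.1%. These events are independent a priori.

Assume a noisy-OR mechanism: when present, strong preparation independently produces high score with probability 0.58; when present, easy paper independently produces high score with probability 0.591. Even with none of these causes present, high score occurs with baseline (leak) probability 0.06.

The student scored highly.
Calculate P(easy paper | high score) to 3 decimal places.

P(easy paper | high score) ≈ 0.214

Under noisy-OR, P(high score | causes) = 1 − (1−0.06)·∏(1−qᵢ) over the active causes.
P(high score) = 0.06·0.767·0.929 + 0.61554·0.767·0.071 + 0.6052·0.233·0.929 + 0.838527·0.233·0.071 = 0.042753 + 0.033520 + 0.131000 + 0.013872 = 0.221145
Restricting to configurations with easy paper present: 0.033520 + 0.013872 = 0.047392.
Hence the posterior is 0.047392/0.221145 ≈ 0.214.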